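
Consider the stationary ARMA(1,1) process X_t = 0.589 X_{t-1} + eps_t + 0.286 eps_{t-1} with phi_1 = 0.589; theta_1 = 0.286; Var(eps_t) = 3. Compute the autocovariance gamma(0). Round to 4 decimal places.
\gamma(0) = 6.5170

Multiply the model equation by X_{t-k} and take expectations. With theta_0 = psi_0 = 1 and psi_j the MA(infinity) weights, this gives
  gamma(k) - sum_i phi_i gamma(k-i) = c_k,
  c_k = sigma^2 * sum_{j=k..q} theta_j psi_{j-k}   (c_k = 0 for k > q),
using gamma(-m) = gamma(m).
psi-weights needed (psi_j = theta_j + sum_i phi_i psi_{j-i}):
  psi_1 = theta_1 + phi_1 = 0.286 + (0.589) = 0.875
Right-hand sides:
  c_0 = sigma^2 (1 + theta_1 psi_1) = 3 * (1 + (0.286)(0.875)) = 3 * 1.25025 = 3.75075
  c_1 = sigma^2 theta_1 = 3 * (0.286) = 0.858
  c_2 = 0
Equations for k = 0 and k = 1 (AR order 1):
  gamma(0) = phi_1 gamma(1) + c_0
  gamma(1) = phi_1 gamma(0) + c_1
Substituting the second into the first: gamma(0) (1 - phi_1^2) = c_0 + phi_1 c_1, so
  gamma(0) = (c_0 + phi_1 c_1) / (1 - phi_1^2) = (3.75075 + (0.589)(0.858)) / (1 - (0.589)^2) = 4.256112 / 0.653079 = 6.516994.
Therefore gamma(0) = 6.5170 (to 4 decimal places).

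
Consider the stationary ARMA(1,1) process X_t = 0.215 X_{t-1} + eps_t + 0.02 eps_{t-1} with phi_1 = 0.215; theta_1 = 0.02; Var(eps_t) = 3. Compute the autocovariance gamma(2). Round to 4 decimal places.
\gamma(2) = 0.1596

Multiply the model equation by X_{t-k} and take expectations. With theta_0 = psi_0 = 1 and psi_j the MA(infinity) weights, this gives
  gamma(k) - sum_i phi_i gamma(k-i) = c_k,
  c_k = sigma^2 * sum_{j=k..q} theta_j psi_{j-k}   (c_k = 0 for k > q),
using gamma(-m) = gamma(m).
psi-weights needed (psi_j = theta_j + sum_i phi_i psi_{j-i}):
  psi_1 = theta_1 + phi_1 = 0.02 + (0.215) = 0.235
Right-hand sides:
  c_0 = sigma^2 (1 + theta_1 psi_1) = 3 * (1 + (0.02)(0.235)) = 3 * 1.0047 = 3.0141
  c_1 = sigma^2 theta_1 = 3 * (0.02) = 0.06
  c_2 = 0
Equations for k = 0 and k = 1 (AR order 1):
  gamma(0) = phi_1 gamma(1) + c_0
  gamma(1) = phi_1 gamma(0) + c_1
Substituting the second into the first: gamma(0) (1 - phi_1^2) = c_0 + phi_1 c_1, so
  gamma(0) = (c_0 + phi_1 c_1) / (1 - phi_1^2) = (3.0141 + (0.215)(0.06)) / (1 - (0.215)^2) = 3.027 / 0.953775 = 3.173704.
  gamma(1) = phi_1 gamma(0) + c_1 = (0.215)(3.173704) + (0.06) = 0.742346.
For k = 2 (> q): gamma(2) = phi_1 gamma(1) = (0.215)(0.742346) = 0.159604.
Therefore gamma(2) = 0.1596 (to 4 decimal places).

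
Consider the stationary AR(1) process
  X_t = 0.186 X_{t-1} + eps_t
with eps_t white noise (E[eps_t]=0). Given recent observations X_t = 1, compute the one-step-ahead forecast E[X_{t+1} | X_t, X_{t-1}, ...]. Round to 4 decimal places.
E[X_{t+1} \mid \mathcal F_t] = 0.1860

For an AR(p) model X_t = c + sum_i phi_i X_{t-i} + eps_t, the
one-step-ahead conditional mean is
  E[X_{t+1} | X_t, ...] = c + sum_i phi_i X_{t+1-i}.
Substitute known values:
  E[X_{t+1} | ...] = (0.186) * (1)
                   = 0.1860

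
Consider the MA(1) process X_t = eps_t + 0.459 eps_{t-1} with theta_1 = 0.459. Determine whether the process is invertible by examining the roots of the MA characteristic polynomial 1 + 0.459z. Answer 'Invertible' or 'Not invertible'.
\text{Invertible}

The MA(q) characteristic polynomial is P(z) = 1 + 0.459z.
Invertibility requires all roots to lie outside the unit circle, i.e. |z| > 1 for every root.
This is linear in z: 1 + (0.459) z = 0  =>  z = -1/(0.459) = -2.178649,  |z| = 2.178649.
Moduli of all roots: 2.1786.
All moduli strictly greater than 1? Yes.
Verdict: Invertible.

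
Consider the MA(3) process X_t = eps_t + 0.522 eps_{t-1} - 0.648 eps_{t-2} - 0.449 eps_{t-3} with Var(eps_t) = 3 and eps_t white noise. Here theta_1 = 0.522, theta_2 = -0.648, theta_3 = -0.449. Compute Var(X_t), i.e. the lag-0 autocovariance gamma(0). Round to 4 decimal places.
\gamma(0) = 5.6820

For an MA(q) process X_t = eps_t + sum_i theta_i eps_{t-i} with
Var(eps_t) = sigma^2, the variance is
  gamma(0) = sigma^2 * (1 + sum_i theta_i^2).
  sum_i theta_i^2 = (0.522)^2 + (-0.648)^2 + (-0.449)^2 = 0.272484 + 0.419904 + 0.201601 = 0.893989.
  gamma(0) = 3 * (1 + 0.893989) = 3 * 1.893989 = 5.681967, which rounds to 5.6820.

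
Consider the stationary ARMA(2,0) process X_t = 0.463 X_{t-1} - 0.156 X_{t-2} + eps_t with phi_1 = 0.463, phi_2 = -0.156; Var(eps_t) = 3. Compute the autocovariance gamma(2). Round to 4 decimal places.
\gamma(2) = 0.1078

Multiply the model equation by X_{t-k} and take expectations. With theta_0 = psi_0 = 1 and psi_j the MA(infinity) weights, this gives
  gamma(k) - sum_i phi_i gamma(k-i) = c_k,
  c_k = sigma^2 * sum_{j=k..q} theta_j psi_{j-k}   (c_k = 0 for k > q),
using gamma(-m) = gamma(m).
Pure AR (q = 0): c_0 = sigma^2 = 3, c_k = 0 for k >= 1.
Equations for k = 0, 1, 2 (AR order 2, c_2 = 0):
  (E0) gamma(0) = phi_1 gamma(1) + phi_2 gamma(2) + c_0
  (E1) gamma(1) = phi_1 gamma(0) + phi_2 gamma(1) + c_1
  (E2) gamma(2) = phi_1 gamma(1) + phi_2 gamma(0)
From (E1): gamma(1) = A gamma(0) + B with
  A = phi_1 / (1 - phi_2) = 0.463 / 1.156 = 0.400519,   B = c_1 / (1 - phi_2) = 0 / 1.156 = 0.
Insert (E2) into (E0): gamma(0) (1 - phi_2^2) = phi_1 (1 + phi_2) gamma(1) + c_0.
  phi_1 (1 + phi_2) = (0.463)(0.844) = 0.390772,   1 - phi_2^2 = 0.975664.
Replace gamma(1) by A gamma(0) + B and collect gamma(0):
  gamma(0) [0.975664 - (0.390772)(0.400519)] = c_0 = 3
  gamma(0) * 0.819152 = 3
  gamma(0) = 3 / 0.819152 = 3.662322.
  gamma(1) = A gamma(0) = (0.400519)(3.662322) = 1.46683.
  gamma(2) = phi_1 gamma(1) + phi_2 gamma(0) = (0.463)(1.46683) + (-0.156)(3.662322) = 0.10782.
Therefore gamma(2) = 0.1078 (to 4 decimal places).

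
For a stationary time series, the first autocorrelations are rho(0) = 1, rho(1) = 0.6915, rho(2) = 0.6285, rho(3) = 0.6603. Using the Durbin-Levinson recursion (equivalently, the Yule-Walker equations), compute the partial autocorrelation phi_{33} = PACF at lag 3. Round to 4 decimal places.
\phi_{33} = 0.3170

The PACF at lag k is phi_{kk}, the last component of the solution
to the Yule-Walker system G_k phi = r_k where
  (G_k)_{ij} = rho(|i - j|), (r_k)_i = rho(i), i,j = 1..k.
Equivalently, Durbin-Levinson gives phi_{kk} iteratively:
  phi_{11} = rho(1)
  phi_{kk} = [rho(k) - sum_{j=1..k-1} phi_{k-1,j} rho(k-j)]
            / [1 - sum_{j=1..k-1} phi_{k-1,j} rho(j)],
  phi_{k,j} = phi_{k-1,j} - phi_{kk} phi_{k-1,k-j},  j = 1..k-1.
Step k = 1:
  phi_11 = rho(1) = 0.6915.
Step k = 2:
  phi_22 = [rho(2) - phi_11 rho(1)] / [1 - phi_11 rho(1)] = [0.6285 - (0.6915)(0.6915)] / [1 - (0.6915)(0.6915)]
         = 0.15032775 / 0.52182775 = 0.288079.
  Update: phi_21 = phi_11 - phi_22 phi_11 = 0.6915 - (0.288079)(0.6915) = 0.492293.
Step k = 3:
  phi_33 = [rho(3) - phi_21 rho(2) - phi_22 rho(1)] / [1 - phi_21 rho(1) - phi_22 rho(2)]
    numerator   = 0.6603 - (0.492293)(0.6285) - (0.288079)(0.6915) = 0.15168692
    denominator = 1 - (0.492293)(0.6915) - (0.288079)(0.6285) = 0.47852144
  phi_33 = 0.15168692 / 0.47852144 = 0.317.
Therefore phi_{33} = 0.3170.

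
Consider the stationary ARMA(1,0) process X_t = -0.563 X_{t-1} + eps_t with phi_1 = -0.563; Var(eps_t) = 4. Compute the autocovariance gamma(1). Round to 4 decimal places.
\gamma(1) = -3.2971

Multiply the model equation by X_{t-k} and take expectations. With theta_0 = psi_0 = 1 and psi_j the MA(infinity) weights, this gives
  gamma(k) - sum_i phi_i gamma(k-i) = c_k,
  c_k = sigma^2 * sum_{j=k..q} theta_j psi_{j-k}   (c_k = 0 for k > q),
using gamma(-m) = gamma(m).
Pure AR (q = 0): c_0 = sigma^2 = 4, c_k = 0 for k >= 1.
Equations for k = 0 and k = 1 (AR order 1):
  gamma(0) = phi_1 gamma(1) + c_0
  gamma(1) = phi_1 gamma(0) + c_1
Substituting the second into the first: gamma(0) (1 - phi_1^2) = c_0 + phi_1 c_1, so
  gamma(0) = c_0 / (1 - phi_1^2) = 4 / (1 - (-0.563)^2) = 4 / 0.683031 = 5.85625.
  gamma(1) = phi_1 gamma(0) = (-0.563)(5.85625) = -3.297069.
Therefore gamma(1) = -3.2971 (to 4 decimal places).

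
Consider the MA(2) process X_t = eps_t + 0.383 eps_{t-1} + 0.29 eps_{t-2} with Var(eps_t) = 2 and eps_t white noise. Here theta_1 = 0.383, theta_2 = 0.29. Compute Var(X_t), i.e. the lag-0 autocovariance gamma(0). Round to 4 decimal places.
\gamma(0) = 2.4616

For an MA(q) process X_t = eps_t + sum_i theta_i eps_{t-i} with
Var(eps_t) = sigma^2, the variance is
  gamma(0) = sigma^2 * (1 + sum_i theta_i^2).
  sum_i theta_i^2 = (0.383)^2 + (0.29)^2 = 0.146689 + 0.0841 = 0.230789.
  gamma(0) = 2 * (1 + 0.230789) = 2 * 1.230789 = 2.461578, which rounds to 2.4616.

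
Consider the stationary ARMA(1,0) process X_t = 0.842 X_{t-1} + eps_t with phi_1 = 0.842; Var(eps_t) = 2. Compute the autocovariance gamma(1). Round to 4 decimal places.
\gamma(1) = 5.7862

Multiply the model equation by X_{t-k} and take expectations. With theta_0 = psi_0 = 1 and psi_j the MA(infinity) weights, this gives
  gamma(k) - sum_i phi_i gamma(k-i) = c_k,
  c_k = sigma^2 * sum_{j=k..q} theta_j psi_{j-k}   (c_k = 0 for k > q),
using gamma(-m) = gamma(m).
Pure AR (q = 0): c_0 = sigma^2 = 2, c_k = 0 for k >= 1.
Equations for k = 0 and k = 1 (AR order 1):
  gamma(0) = phi_1 gamma(1) + c_0
  gamma(1) = phi_1 gamma(0) + c_1
Substituting the second into the first: gamma(0) (1 - phi_1^2) = c_0 + phi_1 c_1, so
  gamma(0) = c_0 / (1 - phi_1^2) = 2 / (1 - (0.842)^2) = 2 / 0.291036 = 6.872002.
  gamma(1) = phi_1 gamma(0) = (0.842)(6.872002) = 5.786226.
Therefore gamma(1) = 5.7862 (to 4 decimal places).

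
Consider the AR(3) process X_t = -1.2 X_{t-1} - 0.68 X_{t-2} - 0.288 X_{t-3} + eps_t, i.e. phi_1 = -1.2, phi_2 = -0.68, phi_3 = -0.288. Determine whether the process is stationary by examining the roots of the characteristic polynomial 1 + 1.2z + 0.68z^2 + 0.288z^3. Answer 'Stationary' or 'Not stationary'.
\text{Stationary}

The AR(p) characteristic polynomial is P(z) = 1 + 1.2z + 0.68z^2 + 0.288z^3.
Stationarity requires all roots to lie outside the unit circle, i.e. |z| > 1 for every root.
Degree 3: look for a simple real root z0 first, then factor out (1 - z/z0) and solve the remaining quadratic.
Testing z0 = -1.25: P(-1.25) = 1 + (1.2)(-1.25) + (0.68)(-1.25)^2 + (0.288)(-1.25)^3
  = 1 + (-1.5) + (1.0625) + (-0.5625) = 0.  So z_0 = -1.25 is a root, |z_0| = 1.25.
Divide out the factor (1 + 0.8 z) = (1 - z/z0) (since 1/z0 = -0.8):
  P(z) = (1 + 0.8 z)(1 + (0.4) z + (0.36) z^2)
  [check: z-coef 0.4 - (-0.8) = 1.2; z^2-coef 0.36 - (-0.8)(0.4) = 0.68; z^3-coef -(-0.8)(0.36) = 0.288.]
Remaining roots from the quadratic factor 1 + (0.4) z + (0.36) z^2:
  Set 1 + (0.4) z + (0.36) z^2 = 0, i.e. a z^2 + b z + c = 0 with a = 0.36, b = 0.4, c = 1.
  Discriminant D = b^2 - 4ac = (0.4)^2 - 4*(0.36)*1 = 0.16 - (1.44) = -1.28.
  D < 0, so the roots are the complex-conjugate pair z = (-b +/- i sqrt(-D)) / (2a) = -0.5556 +/- 1.5713i.
  For a conjugate pair |z|^2 = z * conj(z) = (product of roots) = c/a = 1/(0.36) = 2.777778, so |z| = sqrt(2.777778) = 1.6667 for both roots.
Moduli of all roots: 1.2500, 1.6667, 1.6667.
All moduli strictly greater than 1? Yes.
Verdict: Stationary.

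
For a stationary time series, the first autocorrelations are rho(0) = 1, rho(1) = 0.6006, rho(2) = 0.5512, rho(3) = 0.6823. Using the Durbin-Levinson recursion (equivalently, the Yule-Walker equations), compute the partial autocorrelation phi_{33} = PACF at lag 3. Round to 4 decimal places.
\phi_{33} = 0.4651

The PACF at lag k is phi_{kk}, the last component of the solution
to the Yule-Walker system G_k phi = r_k where
  (G_k)_{ij} = rho(|i - j|), (r_k)_i = rho(i), i,j = 1..k.
Equivalently, Durbin-Levinson gives phi_{kk} iteratively:
  phi_{11} = rho(1)
  phi_{kk} = [rho(k) - sum_{j=1..k-1} phi_{k-1,j} rho(k-j)]
            / [1 - sum_{j=1..k-1} phi_{k-1,j} rho(j)],
  phi_{k,j} = phi_{k-1,j} - phi_{kk} phi_{k-1,k-j},  j = 1..k-1.
Step k = 1:
  phi_11 = rho(1) = 0.6006.
Step k = 2:
  phi_22 = [rho(2) - phi_11 rho(1)] / [1 - phi_11 rho(1)] = [0.5512 - (0.6006)(0.6006)] / [1 - (0.6006)(0.6006)]
         = 0.19047964 / 0.63927964 = 0.29796.
  Update: phi_21 = phi_11 - phi_22 phi_11 = 0.6006 - (0.29796)(0.6006) = 0.421645.
Step k = 3:
  phi_33 = [rho(3) - phi_21 rho(2) - phi_22 rho(1)] / [1 - phi_21 rho(1) - phi_22 rho(2)]
    numerator   = 0.6823 - (0.421645)(0.5512) - (0.29796)(0.6006) = 0.27093443
    denominator = 1 - (0.421645)(0.6006) - (0.29796)(0.5512) = 0.58252436
  phi_33 = 0.27093443 / 0.58252436 = 0.4651.
Therefore phi_{33} = 0.4651.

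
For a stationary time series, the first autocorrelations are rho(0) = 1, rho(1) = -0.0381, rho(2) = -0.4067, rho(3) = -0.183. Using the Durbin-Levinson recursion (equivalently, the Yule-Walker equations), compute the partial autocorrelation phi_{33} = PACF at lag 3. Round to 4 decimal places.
\phi_{33} = -0.2650

The PACF at lag k is phi_{kk}, the last component of the solution
to the Yule-Walker system G_k phi = r_k where
  (G_k)_{ij} = rho(|i - j|), (r_k)_i = rho(i), i,j = 1..k.
Equivalently, Durbin-Levinson gives phi_{kk} iteratively:
  phi_{11} = rho(1)
  phi_{kk} = [rho(k) - sum_{j=1..k-1} phi_{k-1,j} rho(k-j)]
            / [1 - sum_{j=1..k-1} phi_{k-1,j} rho(j)],
  phi_{k,j} = phi_{k-1,j} - phi_{kk} phi_{k-1,k-j},  j = 1..k-1.
Step k = 1:
  phi_11 = rho(1) = -0.0381.
Step k = 2:
  phi_22 = [rho(2) - phi_11 rho(1)] / [1 - phi_11 rho(1)] = [-0.4067 - (-0.0381)(-0.0381)] / [1 - (-0.0381)(-0.0381)]
         = -0.40815161 / 0.99854839 = -0.408745.
  Update: phi_21 = phi_11 - phi_22 phi_11 = -0.0381 - (-0.408745)(-0.0381) = -0.053673.
Step k = 3:
  phi_33 = [rho(3) - phi_21 rho(2) - phi_22 rho(1)] / [1 - phi_21 rho(1) - phi_22 rho(2)]
    numerator   = -0.183 - (-0.053673)(-0.4067) - (-0.408745)(-0.0381) = -0.22040207
    denominator = 1 - (-0.053673)(-0.0381) - (-0.408745)(-0.4067) = 0.83171848
  phi_33 = -0.22040207 / 0.83171848 = -0.265.
Therefore phi_{33} = -0.2650.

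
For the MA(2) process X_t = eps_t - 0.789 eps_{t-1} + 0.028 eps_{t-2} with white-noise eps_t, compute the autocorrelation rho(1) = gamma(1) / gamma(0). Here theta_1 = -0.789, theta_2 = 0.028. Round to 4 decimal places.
\rho(1) = -0.4997

For an MA(q) process with theta_0 = 1, the autocovariance is
  gamma(k) = sigma^2 * sum_{i=0..q-k} theta_i * theta_{i+k},
and rho(k) = gamma(k) / gamma(0). Sigma^2 cancels.
  numerator   = (1)*(-0.789) + (-0.789)*(0.028) = -0.811092.
  denominator = (1)^2 + (-0.789)^2 + (0.028)^2 = 1.623305.
  rho(1) = -0.811092 / 1.623305 = -0.4997.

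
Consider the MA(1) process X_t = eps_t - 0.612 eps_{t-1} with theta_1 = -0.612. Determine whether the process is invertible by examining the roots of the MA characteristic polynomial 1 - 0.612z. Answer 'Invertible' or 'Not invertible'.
\text{Invertible}

The MA(q) characteristic polynomial is P(z) = 1 - 0.612z.
Invertibility requires all roots to lie outside the unit circle, i.e. |z| > 1 for every root.
This is linear in z: 1 + (-0.612) z = 0  =>  z = -1/(-0.612) = 1.633987,  |z| = 1.633987.
Moduli of all roots: 1.6340.
All moduli strictly greater than 1? Yes.
Verdict: Invertible.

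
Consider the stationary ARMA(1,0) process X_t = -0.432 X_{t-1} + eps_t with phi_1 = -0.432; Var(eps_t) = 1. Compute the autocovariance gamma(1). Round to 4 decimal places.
\gamma(1) = -0.5311

Multiply the model equation by X_{t-k} and take expectations. With theta_0 = psi_0 = 1 and psi_j the MA(infinity) weights, this gives
  gamma(k) - sum_i phi_i gamma(k-i) = c_k,
  c_k = sigma^2 * sum_{j=k..q} theta_j psi_{j-k}   (c_k = 0 for k > q),
using gamma(-m) = gamma(m).
Pure AR (q = 0): c_0 = sigma^2 = 1, c_k = 0 for k >= 1.
Equations for k = 0 and k = 1 (AR order 1):
  gamma(0) = phi_1 gamma(1) + c_0
  gamma(1) = phi_1 gamma(0) + c_1
Substituting the second into the first: gamma(0) (1 - phi_1^2) = c_0 + phi_1 c_1, so
  gamma(0) = c_0 / (1 - phi_1^2) = 1 / (1 - (-0.432)^2) = 1 / 0.813376 = 1.229444.
  gamma(1) = phi_1 gamma(0) = (-0.432)(1.229444) = -0.53112.
Therefore gamma(1) = -0.5311 (to 4 decimal places).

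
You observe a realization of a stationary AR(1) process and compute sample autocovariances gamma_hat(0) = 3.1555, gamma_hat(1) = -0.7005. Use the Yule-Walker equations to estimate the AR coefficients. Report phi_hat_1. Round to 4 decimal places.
\hat\phi_{1} = -0.2220

The Yule-Walker equations for an AR(p) process read, in matrix form,
  Gamma_p phi = r_p,   with   (Gamma_p)_{ij} = gamma(|i - j|),
                       (r_p)_i = gamma(i),   i,j = 1..p.
Substitute the sample gammas (Toeplitz matrix and right-hand side of size 1):
  Gamma_p = [[3.1555]]
  r_p     = [-0.7005]
With p = 1 this is the single equation gamma(0) phi_1 = gamma(1):
  phi_hat_1 = gamma(1) / gamma(0) = -0.7005 / 3.1555 = -0.2220.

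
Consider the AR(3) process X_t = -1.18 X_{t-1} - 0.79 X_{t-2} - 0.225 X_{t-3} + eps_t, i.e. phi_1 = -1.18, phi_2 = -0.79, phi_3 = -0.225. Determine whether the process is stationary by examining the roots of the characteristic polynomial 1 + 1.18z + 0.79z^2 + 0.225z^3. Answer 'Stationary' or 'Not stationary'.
\text{Stationary}

The AR(p) characteristic polynomial is P(z) = 1 + 1.18z + 0.79z^2 + 0.225z^3.
Stationarity requires all roots to lie outside the unit circle, i.e. |z| > 1 for every root.
Degree 3: look for a simple real root z0 first, then factor out (1 - z/z0) and solve the remaining quadratic.
Testing z0 = -2: P(-2) = 1 + (1.18)(-2) + (0.79)(-2)^2 + (0.225)(-2)^3
  = 1 + (-2.36) + (3.16) + (-1.8) = 0.  So z_0 = -2 is a root, |z_0| = 2.
Divide out the factor (1 + 0.5 z) = (1 - z/z0) (since 1/z0 = -0.5):
  P(z) = (1 + 0.5 z)(1 + (0.68) z + (0.45) z^2)
  [check: z-coef 0.68 - (-0.5) = 1.18; z^2-coef 0.45 - (-0.5)(0.68) = 0.79; z^3-coef -(-0.5)(0.45) = 0.225.]
Remaining roots from the quadratic factor 1 + (0.68) z + (0.45) z^2:
  Set 1 + (0.68) z + (0.45) z^2 = 0, i.e. a z^2 + b z + c = 0 with a = 0.45, b = 0.68, c = 1.
  Discriminant D = b^2 - 4ac = (0.68)^2 - 4*(0.45)*1 = 0.4624 - (1.8) = -1.3376.
  D < 0, so the roots are the complex-conjugate pair z = (-b +/- i sqrt(-D)) / (2a) = -0.7556 +/- 1.2851i.
  For a conjugate pair |z|^2 = z * conj(z) = (product of roots) = c/a = 1/(0.45) = 2.222222, so |z| = sqrt(2.222222) = 1.4907 for both roots.
Moduli of all roots: 2.0000, 1.4907, 1.4907.
All moduli strictly greater than 1? Yes.
Verdict: Stationary.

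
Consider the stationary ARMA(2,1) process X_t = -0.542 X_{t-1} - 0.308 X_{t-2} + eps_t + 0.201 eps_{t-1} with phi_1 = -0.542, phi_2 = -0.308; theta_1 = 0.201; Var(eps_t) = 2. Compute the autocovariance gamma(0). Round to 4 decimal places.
\gamma(0) = 2.3311

Multiply the model equation by X_{t-k} and take expectations. With theta_0 = psi_0 = 1 and psi_j the MA(infinity) weights, this gives
  gamma(k) - sum_i phi_i gamma(k-i) = c_k,
  c_k = sigma^2 * sum_{j=k..q} theta_j psi_{j-k}   (c_k = 0 for k > q),
using gamma(-m) = gamma(m).
psi-weights needed (psi_j = theta_j + sum_i phi_i psi_{j-i}):
  psi_1 = theta_1 + phi_1 = 0.201 + (-0.542) = -0.341
Right-hand sides:
  c_0 = sigma^2 (1 + theta_1 psi_1) = 2 * (1 + (0.201)(-0.341)) = 2 * 0.931459 = 1.862918
  c_1 = sigma^2 theta_1 = 2 * (0.201) = 0.402
  c_2 = 0
Equations for k = 0, 1, 2 (AR order 2, c_2 = 0):
  (E0) gamma(0) = phi_1 gamma(1) + phi_2 gamma(2) + c_0
  (E1) gamma(1) = phi_1 gamma(0) + phi_2 gamma(1) + c_1
  (E2) gamma(2) = phi_1 gamma(1) + phi_2 gamma(0)
From (E1): gamma(1) = A gamma(0) + B with
  A = phi_1 / (1 - phi_2) = -0.542 / 1.308 = -0.414373,   B = c_1 / (1 - phi_2) = 0.402 / 1.308 = 0.307339.
Insert (E2) into (E0): gamma(0) (1 - phi_2^2) = phi_1 (1 + phi_2) gamma(1) + c_0.
  phi_1 (1 + phi_2) = (-0.542)(0.692) = -0.375064,   1 - phi_2^2 = 0.905136.
Replace gamma(1) by A gamma(0) + B and collect gamma(0):
  gamma(0) [0.905136 - (-0.375064)(-0.414373)] = (-0.375064)(0.307339) + 1.862918
  gamma(0) * 0.74972 = 1.747646
  gamma(0) = 1.747646 / 0.74972 = 2.331066.
Therefore gamma(0) = 2.3311 (to 4 decimal places).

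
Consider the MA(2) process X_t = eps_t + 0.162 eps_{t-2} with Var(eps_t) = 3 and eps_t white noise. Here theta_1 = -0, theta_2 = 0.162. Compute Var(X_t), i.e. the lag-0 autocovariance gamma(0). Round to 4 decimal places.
\gamma(0) = 3.0787

For an MA(q) process X_t = eps_t + sum_i theta_i eps_{t-i} with
Var(eps_t) = sigma^2, the variance is
  gamma(0) = sigma^2 * (1 + sum_i theta_i^2).
  sum_i theta_i^2 = (-0)^2 + (0.162)^2 = 0 + 0.026244 = 0.026244.
  gamma(0) = 3 * (1 + 0.026244) = 3 * 1.026244 = 3.078732, which rounds to 3.0787.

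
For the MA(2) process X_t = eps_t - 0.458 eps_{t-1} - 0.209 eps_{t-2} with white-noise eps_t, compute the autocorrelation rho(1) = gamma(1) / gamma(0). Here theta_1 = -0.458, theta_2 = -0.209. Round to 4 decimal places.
\rho(1) = -0.2890

For an MA(q) process with theta_0 = 1, the autocovariance is
  gamma(k) = sigma^2 * sum_{i=0..q-k} theta_i * theta_{i+k},
and rho(k) = gamma(k) / gamma(0). Sigma^2 cancels.
  numerator   = (1)*(-0.458) + (-0.458)*(-0.209) = -0.362278.
  denominator = (1)^2 + (-0.458)^2 + (-0.209)^2 = 1.253445.
  rho(1) = -0.362278 / 1.253445 = -0.2890.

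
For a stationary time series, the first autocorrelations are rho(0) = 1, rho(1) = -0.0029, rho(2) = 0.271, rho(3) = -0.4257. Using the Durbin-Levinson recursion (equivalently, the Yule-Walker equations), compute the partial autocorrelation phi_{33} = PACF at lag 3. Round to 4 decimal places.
\phi_{33} = -0.4580

The PACF at lag k is phi_{kk}, the last component of the solution
to the Yule-Walker system G_k phi = r_k where
  (G_k)_{ij} = rho(|i - j|), (r_k)_i = rho(i), i,j = 1..k.
Equivalently, Durbin-Levinson gives phi_{kk} iteratively:
  phi_{11} = rho(1)
  phi_{kk} = [rho(k) - sum_{j=1..k-1} phi_{k-1,j} rho(k-j)]
            / [1 - sum_{j=1..k-1} phi_{k-1,j} rho(j)],
  phi_{k,j} = phi_{k-1,j} - phi_{kk} phi_{k-1,k-j},  j = 1..k-1.
Step k = 1:
  phi_11 = rho(1) = -0.0029.
Step k = 2:
  phi_22 = [rho(2) - phi_11 rho(1)] / [1 - phi_11 rho(1)] = [0.271 - (-0.0029)(-0.0029)] / [1 - (-0.0029)(-0.0029)]
         = 0.27099159 / 0.99999159 = 0.270994.
  Update: phi_21 = phi_11 - phi_22 phi_11 = -0.0029 - (0.270994)(-0.0029) = -0.002114.
Step k = 3:
  phi_33 = [rho(3) - phi_21 rho(2) - phi_22 rho(1)] / [1 - phi_21 rho(1) - phi_22 rho(2)]
    numerator   = -0.4257 - (-0.002114)(0.271) - (0.270994)(-0.0029) = -0.42434119
    denominator = 1 - (-0.002114)(-0.0029) - (0.270994)(0.271) = 0.92655453
  phi_33 = -0.42434119 / 0.92655453 = -0.458.
Therefore phi_{33} = -0.4580.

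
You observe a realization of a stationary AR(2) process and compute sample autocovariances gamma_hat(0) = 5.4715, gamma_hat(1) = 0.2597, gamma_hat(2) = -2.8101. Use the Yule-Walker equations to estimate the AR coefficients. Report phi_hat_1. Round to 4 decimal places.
\hat\phi_{1} = 0.0720

The Yule-Walker equations for an AR(p) process read, in matrix form,
  Gamma_p phi = r_p,   with   (Gamma_p)_{ij} = gamma(|i - j|),
                       (r_p)_i = gamma(i),   i,j = 1..p.
Substitute the sample gammas (Toeplitz matrix and right-hand side of size 2):
  Gamma_p = [[5.4715, 0.2597], [0.2597, 5.4715]]
  r_p     = [0.2597, -2.8101]
Written out:
  5.4715 phi_1 + 0.2597 phi_2 = 0.2597
  0.2597 phi_1 + 5.4715 phi_2 = -2.8101
Solve by Cramer's rule:
  det = gamma(0)^2 - gamma(1)^2 = (5.4715)^2 - (0.2597)^2 = 29.93731225 - 0.06744409 = 29.86986816
  phi_hat_1 = [gamma(1) gamma(0) - gamma(1) gamma(2)] / det = [(0.2597)(5.4715) - (0.2597)(-2.8101)] / 29.86986816 = 2.15073152 / 29.86986816 = 0.072
  phi_hat_2 = [gamma(0) gamma(2) - gamma(1)^2] / det = [(5.4715)(-2.8101) - (0.2597)^2] / 29.86986816 = -15.44290624 / 29.86986816 = -0.517
So phi_hat = [0.0720, -0.5170].
Therefore phi_hat_1 = 0.0720.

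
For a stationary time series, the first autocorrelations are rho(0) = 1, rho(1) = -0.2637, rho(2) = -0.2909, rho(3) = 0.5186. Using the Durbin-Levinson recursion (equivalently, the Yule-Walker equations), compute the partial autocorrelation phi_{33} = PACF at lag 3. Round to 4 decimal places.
\phi_{33} = 0.3920

The PACF at lag k is phi_{kk}, the last component of the solution
to the Yule-Walker system G_k phi = r_k where
  (G_k)_{ij} = rho(|i - j|), (r_k)_i = rho(i), i,j = 1..k.
Equivalently, Durbin-Levinson gives phi_{kk} iteratively:
  phi_{11} = rho(1)
  phi_{kk} = [rho(k) - sum_{j=1..k-1} phi_{k-1,j} rho(k-j)]
            / [1 - sum_{j=1..k-1} phi_{k-1,j} rho(j)],
  phi_{k,j} = phi_{k-1,j} - phi_{kk} phi_{k-1,k-j},  j = 1..k-1.
Step k = 1:
  phi_11 = rho(1) = -0.2637.
Step k = 2:
  phi_22 = [rho(2) - phi_11 rho(1)] / [1 - phi_11 rho(1)] = [-0.2909 - (-0.2637)(-0.2637)] / [1 - (-0.2637)(-0.2637)]
         = -0.36043769 / 0.93046231 = -0.387375.
  Update: phi_21 = phi_11 - phi_22 phi_11 = -0.2637 - (-0.387375)(-0.2637) = -0.365851.
Step k = 3:
  phi_33 = [rho(3) - phi_21 rho(2) - phi_22 rho(1)] / [1 - phi_21 rho(1) - phi_22 rho(2)]
    numerator   = 0.5186 - (-0.365851)(-0.2909) - (-0.387375)(-0.2637) = 0.31002327
    denominator = 1 - (-0.365851)(-0.2637) - (-0.387375)(-0.2909) = 0.79083782
  phi_33 = 0.31002327 / 0.79083782 = 0.392.
Therefore phi_{33} = 0.3920.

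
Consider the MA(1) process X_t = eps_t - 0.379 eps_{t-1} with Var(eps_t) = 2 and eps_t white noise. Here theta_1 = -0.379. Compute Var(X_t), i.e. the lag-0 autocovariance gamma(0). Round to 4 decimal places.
\gamma(0) = 2.2873

For an MA(q) process X_t = eps_t + sum_i theta_i eps_{t-i} with
Var(eps_t) = sigma^2, the variance is
  gamma(0) = sigma^2 * (1 + sum_i theta_i^2).
  sum_i theta_i^2 = (-0.379)^2 = 0.143641.
  gamma(0) = 2 * (1 + 0.143641) = 2 * 1.143641 = 2.287282, which rounds to 2.2873.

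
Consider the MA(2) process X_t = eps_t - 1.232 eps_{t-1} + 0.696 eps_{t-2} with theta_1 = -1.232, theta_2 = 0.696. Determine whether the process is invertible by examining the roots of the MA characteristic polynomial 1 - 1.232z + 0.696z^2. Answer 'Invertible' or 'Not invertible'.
\text{Invertible}

The MA(q) characteristic polynomial is P(z) = 1 - 1.232z + 0.696z^2.
Invertibility requires all roots to lie outside the unit circle, i.e. |z| > 1 for every root.
Set 1 + (-1.232) z + (0.696) z^2 = 0, i.e. a z^2 + b z + c = 0 with a = 0.696, b = -1.232, c = 1.
Discriminant D = b^2 - 4ac = (-1.232)^2 - 4*(0.696)*1 = 1.517824 - (2.784) = -1.266176.
D < 0, so the roots are the complex-conjugate pair z = (-b +/- i sqrt(-D)) / (2a) = 0.8851 +/- 0.8084i.
For a conjugate pair |z|^2 = z * conj(z) = (product of roots) = c/a = 1/(0.696) = 1.436782, so |z| = sqrt(1.436782) = 1.1987 for both roots.
Moduli of all roots: 1.1987, 1.1987.
All moduli strictly greater than 1? Yes.
Verdict: Invertible.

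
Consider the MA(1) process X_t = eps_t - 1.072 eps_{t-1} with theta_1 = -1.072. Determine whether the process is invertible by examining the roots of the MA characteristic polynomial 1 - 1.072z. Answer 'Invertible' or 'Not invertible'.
\text{Not invertible}

The MA(q) characteristic polynomial is P(z) = 1 - 1.072z.
Invertibility requires all roots to lie outside the unit circle, i.e. |z| > 1 for every root.
This is linear in z: 1 + (-1.072) z = 0  =>  z = -1/(-1.072) = 0.932836,  |z| = 0.932836.
Moduli of all roots: 0.9328.
All moduli strictly greater than 1? No.
Verdict: Not invertible.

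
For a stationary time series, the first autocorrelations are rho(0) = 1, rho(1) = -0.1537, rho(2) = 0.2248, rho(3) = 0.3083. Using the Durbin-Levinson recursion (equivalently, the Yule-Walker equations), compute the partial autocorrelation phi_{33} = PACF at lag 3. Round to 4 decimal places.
\phi_{33} = 0.3930

The PACF at lag k is phi_{kk}, the last component of the solution
to the Yule-Walker system G_k phi = r_k where
  (G_k)_{ij} = rho(|i - j|), (r_k)_i = rho(i), i,j = 1..k.
Equivalently, Durbin-Levinson gives phi_{kk} iteratively:
  phi_{11} = rho(1)
  phi_{kk} = [rho(k) - sum_{j=1..k-1} phi_{k-1,j} rho(k-j)]
            / [1 - sum_{j=1..k-1} phi_{k-1,j} rho(j)],
  phi_{k,j} = phi_{k-1,j} - phi_{kk} phi_{k-1,k-j},  j = 1..k-1.
Step k = 1:
  phi_11 = rho(1) = -0.1537.
Step k = 2:
  phi_22 = [rho(2) - phi_11 rho(1)] / [1 - phi_11 rho(1)] = [0.2248 - (-0.1537)(-0.1537)] / [1 - (-0.1537)(-0.1537)]
         = 0.20117631 / 0.97637631 = 0.206044.
  Update: phi_21 = phi_11 - phi_22 phi_11 = -0.1537 - (0.206044)(-0.1537) = -0.122031.
Step k = 3:
  phi_33 = [rho(3) - phi_21 rho(2) - phi_22 rho(1)] / [1 - phi_21 rho(1) - phi_22 rho(2)]
    numerator   = 0.3083 - (-0.122031)(0.2248) - (0.206044)(-0.1537) = 0.36740152
    denominator = 1 - (-0.122031)(-0.1537) - (0.206044)(0.2248) = 0.93492517
  phi_33 = 0.36740152 / 0.93492517 = 0.393.
Therefore phi_{33} = 0.3930.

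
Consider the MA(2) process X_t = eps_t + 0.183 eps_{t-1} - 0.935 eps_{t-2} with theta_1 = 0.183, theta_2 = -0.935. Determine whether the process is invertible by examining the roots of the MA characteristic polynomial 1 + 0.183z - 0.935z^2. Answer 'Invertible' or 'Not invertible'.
\text{Not invertible}

The MA(q) characteristic polynomial is P(z) = 1 + 0.183z - 0.935z^2.
Invertibility requires all roots to lie outside the unit circle, i.e. |z| > 1 for every root.
Set 1 + (0.183) z + (-0.935) z^2 = 0, i.e. a z^2 + b z + c = 0 with a = -0.935, b = 0.183, c = 1.
Discriminant D = b^2 - 4ac = (0.183)^2 - 4*(-0.935)*1 = 0.033489 - (-3.74) = 3.773489.
D >= 0, so the roots are real: z = (-b +/- sqrt(D)) / (2a) = (-0.183 +/- 1.942547) / (-1.87).
  z_1 = (-0.183 + 1.942547) / (-1.87) = -0.9409,   |z_1| = 0.9409.
  z_2 = (-0.183 - 1.942547) / (-1.87) = 1.1367,   |z_2| = 1.1367.
Moduli of all roots: 0.9409, 1.1367.
All moduli strictly greater than 1? No.
Verdict: Not invertible.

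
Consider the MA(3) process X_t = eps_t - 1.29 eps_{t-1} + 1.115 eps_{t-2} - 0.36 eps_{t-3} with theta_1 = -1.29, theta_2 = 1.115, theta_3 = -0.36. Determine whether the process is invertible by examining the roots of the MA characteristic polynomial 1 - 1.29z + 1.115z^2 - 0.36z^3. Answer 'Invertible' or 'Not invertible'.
\text{Invertible}

The MA(q) characteristic polynomial is P(z) = 1 - 1.29z + 1.115z^2 - 0.36z^3.
Invertibility requires all roots to lie outside the unit circle, i.e. |z| > 1 for every root.
Degree 3: look for a simple real root z0 first, then factor out (1 - z/z0) and solve the remaining quadratic.
Testing z0 = 2: P(2) = 1 + (-1.29)(2) + (1.115)(2)^2 + (-0.36)(2)^3
  = 1 + (-2.58) + (4.46) + (-2.88) = 0.  So z_0 = 2 is a root, |z_0| = 2.
Divide out the factor (1 - 0.5 z) = (1 - z/z0) (since 1/z0 = 0.5):
  P(z) = (1 - 0.5 z)(1 + (-0.79) z + (0.72) z^2)
  [check: z-coef -0.79 - (0.5) = -1.29; z^2-coef 0.72 - (0.5)(-0.79) = 1.115; z^3-coef -(0.5)(0.72) = -0.36.]
Remaining roots from the quadratic factor 1 + (-0.79) z + (0.72) z^2:
  Set 1 + (-0.79) z + (0.72) z^2 = 0, i.e. a z^2 + b z + c = 0 with a = 0.72, b = -0.79, c = 1.
  Discriminant D = b^2 - 4ac = (-0.79)^2 - 4*(0.72)*1 = 0.6241 - (2.88) = -2.2559.
  D < 0, so the roots are the complex-conjugate pair z = (-b +/- i sqrt(-D)) / (2a) = 0.5486 +/- 1.043i.
  For a conjugate pair |z|^2 = z * conj(z) = (product of roots) = c/a = 1/(0.72) = 1.388889, so |z| = sqrt(1.388889) = 1.1785 for both roots.
Moduli of all roots: 2.0000, 1.1785, 1.1785.
All moduli strictly greater than 1? Yes.
Verdict: Invertible.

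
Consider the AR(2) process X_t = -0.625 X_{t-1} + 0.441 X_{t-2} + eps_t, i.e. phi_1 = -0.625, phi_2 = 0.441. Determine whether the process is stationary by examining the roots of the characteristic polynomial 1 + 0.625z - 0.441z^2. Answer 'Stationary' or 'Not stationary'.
\text{Not stationary}

The AR(p) characteristic polynomial is P(z) = 1 + 0.625z - 0.441z^2.
Stationarity requires all roots to lie outside the unit circle, i.e. |z| > 1 for every root.
Set 1 + (0.625) z + (-0.441) z^2 = 0, i.e. a z^2 + b z + c = 0 with a = -0.441, b = 0.625, c = 1.
Discriminant D = b^2 - 4ac = (0.625)^2 - 4*(-0.441)*1 = 0.390625 - (-1.764) = 2.154625.
D >= 0, so the roots are real: z = (-b +/- sqrt(D)) / (2a) = (-0.625 +/- 1.467864) / (-0.882).
  z_1 = (-0.625 + 1.467864) / (-0.882) = -0.9556,   |z_1| = 0.9556.
  z_2 = (-0.625 - 1.467864) / (-0.882) = 2.3729,   |z_2| = 2.3729.
Moduli of all roots: 0.9556, 2.3729.
All moduli strictly greater than 1? No.
Verdict: Not stationary.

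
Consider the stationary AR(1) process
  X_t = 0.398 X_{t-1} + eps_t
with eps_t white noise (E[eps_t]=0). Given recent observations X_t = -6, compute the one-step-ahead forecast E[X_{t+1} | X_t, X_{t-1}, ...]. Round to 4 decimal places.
E[X_{t+1} \mid \mathcal F_t] = -2.3880

For an AR(p) model X_t = c + sum_i phi_i X_{t-i} + eps_t, the
one-step-ahead conditional mean is
  E[X_{t+1} | X_t, ...] = c + sum_i phi_i X_{t+1-i}.
Substitute known values:
  E[X_{t+1} | ...] = (0.398) * (-6)
                   = -2.3880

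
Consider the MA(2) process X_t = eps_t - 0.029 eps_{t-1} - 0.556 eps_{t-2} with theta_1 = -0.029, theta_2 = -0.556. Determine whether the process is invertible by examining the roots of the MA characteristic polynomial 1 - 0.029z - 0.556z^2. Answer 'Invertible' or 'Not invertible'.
\text{Invertible}

The MA(q) characteristic polynomial is P(z) = 1 - 0.029z - 0.556z^2.
Invertibility requires all roots to lie outside the unit circle, i.e. |z| > 1 for every root.
Set 1 + (-0.029) z + (-0.556) z^2 = 0, i.e. a z^2 + b z + c = 0 with a = -0.556, b = -0.029, c = 1.
Discriminant D = b^2 - 4ac = (-0.029)^2 - 4*(-0.556)*1 = 0.000841 - (-2.224) = 2.224841.
D >= 0, so the roots are real: z = (-b +/- sqrt(D)) / (2a) = (0.029 +/- 1.49159) / (-1.112).
  z_1 = (0.029 + 1.49159) / (-1.112) = -1.3674,   |z_1| = 1.3674.
  z_2 = (0.029 - 1.49159) / (-1.112) = 1.3153,   |z_2| = 1.3153.
Moduli of all roots: 1.3674, 1.3153.
All moduli strictly greater than 1? Yes.
Verdict: Invertible.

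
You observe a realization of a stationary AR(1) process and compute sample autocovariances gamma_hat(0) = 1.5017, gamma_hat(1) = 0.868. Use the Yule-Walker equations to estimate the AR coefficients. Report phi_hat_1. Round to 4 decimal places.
\hat\phi_{1} = 0.5780

The Yule-Walker equations for an AR(p) process read, in matrix form,
  Gamma_p phi = r_p,   with   (Gamma_p)_{ij} = gamma(|i - j|),
                       (r_p)_i = gamma(i),   i,j = 1..p.
Substitute the sample gammas (Toeplitz matrix and right-hand side of size 1):
  Gamma_p = [[1.5017]]
  r_p     = [0.868]
With p = 1 this is the single equation gamma(0) phi_1 = gamma(1):
  phi_hat_1 = gamma(1) / gamma(0) = 0.868 / 1.5017 = 0.5780.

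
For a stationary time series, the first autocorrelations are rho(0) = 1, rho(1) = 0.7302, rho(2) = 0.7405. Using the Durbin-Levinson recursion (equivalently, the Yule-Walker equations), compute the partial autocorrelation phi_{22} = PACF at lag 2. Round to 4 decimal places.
\phi_{22} = 0.4441

The PACF at lag k is phi_{kk}, the last component of the solution
to the Yule-Walker system G_k phi = r_k where
  (G_k)_{ij} = rho(|i - j|), (r_k)_i = rho(i), i,j = 1..k.
Equivalently, Durbin-Levinson gives phi_{kk} iteratively:
  phi_{11} = rho(1)
  phi_{kk} = [rho(k) - sum_{j=1..k-1} phi_{k-1,j} rho(k-j)]
            / [1 - sum_{j=1..k-1} phi_{k-1,j} rho(j)],
  phi_{k,j} = phi_{k-1,j} - phi_{kk} phi_{k-1,k-j},  j = 1..k-1.
Step k = 1:
  phi_11 = rho(1) = 0.7302.
Step k = 2:
  phi_22 = [rho(2) - phi_11 rho(1)] / [1 - phi_11 rho(1)] = [0.7405 - (0.7302)(0.7302)] / [1 - (0.7302)(0.7302)]
         = 0.20730796 / 0.46680796 = 0.4441.
Therefore phi_{22} = 0.4441.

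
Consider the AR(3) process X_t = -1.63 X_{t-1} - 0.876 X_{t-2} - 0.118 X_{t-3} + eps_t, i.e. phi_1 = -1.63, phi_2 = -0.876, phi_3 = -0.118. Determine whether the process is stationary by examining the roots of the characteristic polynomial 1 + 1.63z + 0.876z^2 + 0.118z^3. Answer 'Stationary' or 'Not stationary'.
\text{Stationary}

The AR(p) characteristic polynomial is P(z) = 1 + 1.63z + 0.876z^2 + 0.118z^3.
Stationarity requires all roots to lie outside the unit circle, i.e. |z| > 1 for every root.
Degree 3: look for a simple real root z0 first, then factor out (1 - z/z0) and solve the remaining quadratic.
Testing z0 = -5: P(-5) = 1 + (1.63)(-5) + (0.876)(-5)^2 + (0.118)(-5)^3
  = 1 + (-8.15) + (21.9) + (-14.75) = 0.  So z_0 = -5 is a root, |z_0| = 5.
Divide out the factor (1 + 0.2 z) = (1 - z/z0) (since 1/z0 = -0.2):
  P(z) = (1 + 0.2 z)(1 + (1.43) z + (0.59) z^2)
  [check: z-coef 1.43 - (-0.2) = 1.63; z^2-coef 0.59 - (-0.2)(1.43) = 0.876; z^3-coef -(-0.2)(0.59) = 0.118.]
Remaining roots from the quadratic factor 1 + (1.43) z + (0.59) z^2:
  Set 1 + (1.43) z + (0.59) z^2 = 0, i.e. a z^2 + b z + c = 0 with a = 0.59, b = 1.43, c = 1.
  Discriminant D = b^2 - 4ac = (1.43)^2 - 4*(0.59)*1 = 2.0449 - (2.36) = -0.3151.
  D < 0, so the roots are the complex-conjugate pair z = (-b +/- i sqrt(-D)) / (2a) = -1.2119 +/- 0.4757i.
  For a conjugate pair |z|^2 = z * conj(z) = (product of roots) = c/a = 1/(0.59) = 1.694915, so |z| = sqrt(1.694915) = 1.3019 for both roots.
Moduli of all roots: 5.0000, 1.3019, 1.3019.
All moduli strictly greater than 1? Yes.
Verdict: Stationary.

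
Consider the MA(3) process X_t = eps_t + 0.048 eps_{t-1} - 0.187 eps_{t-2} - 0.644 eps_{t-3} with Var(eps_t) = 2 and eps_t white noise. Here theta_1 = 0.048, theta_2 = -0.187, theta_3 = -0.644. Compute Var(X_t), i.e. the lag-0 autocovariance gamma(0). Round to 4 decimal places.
\gamma(0) = 2.9040

For an MA(q) process X_t = eps_t + sum_i theta_i eps_{t-i} with
Var(eps_t) = sigma^2, the variance is
  gamma(0) = sigma^2 * (1 + sum_i theta_i^2).
  sum_i theta_i^2 = (0.048)^2 + (-0.187)^2 + (-0.644)^2 = 0.002304 + 0.034969 + 0.414736 = 0.452009.
  gamma(0) = 2 * (1 + 0.452009) = 2 * 1.452009 = 2.904018, which rounds to 2.9040.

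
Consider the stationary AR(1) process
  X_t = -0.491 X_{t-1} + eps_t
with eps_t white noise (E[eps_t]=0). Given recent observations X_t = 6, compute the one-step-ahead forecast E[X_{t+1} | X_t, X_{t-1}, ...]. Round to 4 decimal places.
E[X_{t+1} \mid \mathcal F_t] = -2.9460

For an AR(p) model X_t = c + sum_i phi_i X_{t-i} + eps_t, the
one-step-ahead conditional mean is
  E[X_{t+1} | X_t, ...] = c + sum_i phi_i X_{t+1-i}.
Substitute known values:
  E[X_{t+1} | ...] = (-0.491) * (6)
                   = -2.9460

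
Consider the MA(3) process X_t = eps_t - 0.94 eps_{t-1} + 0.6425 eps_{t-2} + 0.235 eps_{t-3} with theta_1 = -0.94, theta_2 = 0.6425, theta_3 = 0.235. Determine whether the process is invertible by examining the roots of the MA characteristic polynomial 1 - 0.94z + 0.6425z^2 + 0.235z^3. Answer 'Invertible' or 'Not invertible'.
\text{Invertible}

The MA(q) characteristic polynomial is P(z) = 1 - 0.94z + 0.6425z^2 + 0.235z^3.
Invertibility requires all roots to lie outside the unit circle, i.e. |z| > 1 for every root.
Degree 3: look for a simple real root z0 first, then factor out (1 - z/z0) and solve the remaining quadratic.
Testing z0 = -4: P(-4) = 1 + (-0.94)(-4) + (0.6425)(-4)^2 + (0.235)(-4)^3
  = 1 + (3.76) + (10.28) + (-15.04) = 0.  So z_0 = -4 is a root, |z_0| = 4.
Divide out the factor (1 + 0.25 z) = (1 - z/z0) (since 1/z0 = -0.25):
  P(z) = (1 + 0.25 z)(1 + (-1.19) z + (0.94) z^2)
  [check: z-coef -1.19 - (-0.25) = -0.94; z^2-coef 0.94 - (-0.25)(-1.19) = 0.6425; z^3-coef -(-0.25)(0.94) = 0.235.]
Remaining roots from the quadratic factor 1 + (-1.19) z + (0.94) z^2:
  Set 1 + (-1.19) z + (0.94) z^2 = 0, i.e. a z^2 + b z + c = 0 with a = 0.94, b = -1.19, c = 1.
  Discriminant D = b^2 - 4ac = (-1.19)^2 - 4*(0.94)*1 = 1.4161 - (3.76) = -2.3439.
  D < 0, so the roots are the complex-conjugate pair z = (-b +/- i sqrt(-D)) / (2a) = 0.633 +/- 0.8144i.
  For a conjugate pair |z|^2 = z * conj(z) = (product of roots) = c/a = 1/(0.94) = 1.06383, so |z| = sqrt(1.06383) = 1.0314 for both roots.
Moduli of all roots: 4.0000, 1.0314, 1.0314.
All moduli strictly greater than 1? Yes.
Verdict: Invertible.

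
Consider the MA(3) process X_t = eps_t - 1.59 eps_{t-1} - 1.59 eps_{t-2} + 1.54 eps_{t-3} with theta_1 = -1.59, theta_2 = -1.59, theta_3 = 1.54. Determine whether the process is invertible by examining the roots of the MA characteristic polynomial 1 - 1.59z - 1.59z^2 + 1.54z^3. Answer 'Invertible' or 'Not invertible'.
\text{Not invertible}

The MA(q) characteristic polynomial is P(z) = 1 - 1.59z - 1.59z^2 + 1.54z^3.
Invertibility requires all roots to lie outside the unit circle, i.e. |z| > 1 for every root.
Degree 3: look for a simple real root z0 first, then factor out (1 - z/z0) and solve the remaining quadratic.
Testing z0 = 0.5: P(0.5) = 1 + (-1.59)(0.5) + (-1.59)(0.5)^2 + (1.54)(0.5)^3
  = 1 + (-0.795) + (-0.3975) + (0.1925) = 0.  So z_0 = 0.5 is a root, |z_0| = 0.5.
Divide out the factor (1 - 2 z) = (1 - z/z0) (since 1/z0 = 2):
  P(z) = (1 - 2 z)(1 + (0.41) z + (-0.77) z^2)
  [check: z-coef 0.41 - (2) = -1.59; z^2-coef -0.77 - (2)(0.41) = -1.59; z^3-coef -(2)(-0.77) = 1.54.]
Remaining roots from the quadratic factor 1 + (0.41) z + (-0.77) z^2:
  Set 1 + (0.41) z + (-0.77) z^2 = 0, i.e. a z^2 + b z + c = 0 with a = -0.77, b = 0.41, c = 1.
  Discriminant D = b^2 - 4ac = (0.41)^2 - 4*(-0.77)*1 = 0.1681 - (-3.08) = 3.2481.
  D >= 0, so the roots are real: z = (-b +/- sqrt(D)) / (2a) = (-0.41 +/- 1.802249) / (-1.54).
    z_1 = (-0.41 + 1.802249) / (-1.54) = -0.9041,   |z_1| = 0.9041.
    z_2 = (-0.41 - 1.802249) / (-1.54) = 1.4365,   |z_2| = 1.4365.
Moduli of all roots: 0.5000, 0.9041, 1.4365.
All moduli strictly greater than 1? No.
Verdict: Not invertible.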